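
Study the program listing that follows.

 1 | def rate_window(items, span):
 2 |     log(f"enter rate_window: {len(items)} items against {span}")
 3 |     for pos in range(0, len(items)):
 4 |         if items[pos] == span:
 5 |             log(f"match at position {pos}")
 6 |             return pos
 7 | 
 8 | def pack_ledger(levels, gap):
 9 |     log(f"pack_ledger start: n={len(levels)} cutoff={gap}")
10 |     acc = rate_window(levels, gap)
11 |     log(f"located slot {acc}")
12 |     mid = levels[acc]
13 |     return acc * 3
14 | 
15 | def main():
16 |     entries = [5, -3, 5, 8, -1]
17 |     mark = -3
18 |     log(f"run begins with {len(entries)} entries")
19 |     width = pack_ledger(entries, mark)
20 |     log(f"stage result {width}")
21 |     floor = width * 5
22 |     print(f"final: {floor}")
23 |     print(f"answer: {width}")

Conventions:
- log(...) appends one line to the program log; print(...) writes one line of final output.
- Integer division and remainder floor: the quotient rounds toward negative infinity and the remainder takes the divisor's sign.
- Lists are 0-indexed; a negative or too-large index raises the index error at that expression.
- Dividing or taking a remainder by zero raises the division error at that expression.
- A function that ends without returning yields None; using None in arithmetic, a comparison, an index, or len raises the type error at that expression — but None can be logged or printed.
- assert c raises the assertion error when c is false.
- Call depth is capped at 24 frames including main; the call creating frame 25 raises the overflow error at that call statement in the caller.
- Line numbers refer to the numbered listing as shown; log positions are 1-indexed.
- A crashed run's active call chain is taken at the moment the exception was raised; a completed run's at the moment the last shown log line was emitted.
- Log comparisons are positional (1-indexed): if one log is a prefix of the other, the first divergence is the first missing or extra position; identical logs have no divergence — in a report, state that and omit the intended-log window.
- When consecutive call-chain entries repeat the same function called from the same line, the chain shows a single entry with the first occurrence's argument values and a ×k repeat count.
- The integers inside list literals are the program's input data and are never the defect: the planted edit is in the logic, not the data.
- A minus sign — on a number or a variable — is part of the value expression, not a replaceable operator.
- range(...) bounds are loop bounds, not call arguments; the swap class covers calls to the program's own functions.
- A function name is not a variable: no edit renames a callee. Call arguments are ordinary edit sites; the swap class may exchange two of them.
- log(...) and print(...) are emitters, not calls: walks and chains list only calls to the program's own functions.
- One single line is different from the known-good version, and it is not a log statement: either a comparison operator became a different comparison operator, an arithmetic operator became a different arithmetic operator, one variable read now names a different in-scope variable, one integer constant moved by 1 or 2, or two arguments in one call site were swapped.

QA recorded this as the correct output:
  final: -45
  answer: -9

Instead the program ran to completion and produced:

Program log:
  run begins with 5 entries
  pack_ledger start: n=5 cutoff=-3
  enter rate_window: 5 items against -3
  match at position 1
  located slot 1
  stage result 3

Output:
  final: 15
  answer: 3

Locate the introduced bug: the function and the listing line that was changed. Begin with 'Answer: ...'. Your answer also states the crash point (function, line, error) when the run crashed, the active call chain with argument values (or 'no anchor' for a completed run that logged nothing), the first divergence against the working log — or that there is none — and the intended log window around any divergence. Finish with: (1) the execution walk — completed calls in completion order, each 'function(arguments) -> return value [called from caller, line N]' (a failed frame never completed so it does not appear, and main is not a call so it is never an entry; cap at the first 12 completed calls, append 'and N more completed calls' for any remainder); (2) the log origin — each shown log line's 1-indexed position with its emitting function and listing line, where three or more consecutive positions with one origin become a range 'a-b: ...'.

Answer: the defect is in pack_ledger at line 13.
The tell: At log position 6 the runs split — shown 'stage result 3', but the working version logs 'stage result -9'.
Call chain: main.
First divergence: at position 6 the run shows 'stage result 3' where the working version logs 'stage result -9'.
Intended log window:
  4: match at position 1
  5: located slot 1
  6: stage result -9
Execution walk:
  rate_window([5, -3, 5, 8, -1], -3) -> 1  [called from pack_ledger, line 10]
  pack_ledger([5, -3, 5, 8, -1], -3) -> 3  [called from main, line 19]
Log origins:
  1: emitted by main (line 18)
  2: emitted by pack_ledger (line 9)
  3: emitted by rate_window (line 2)
  4: emitted by rate_window (line 5)
  5: emitted by pack_ledger (line 11)
  6: emitted by main (line 20)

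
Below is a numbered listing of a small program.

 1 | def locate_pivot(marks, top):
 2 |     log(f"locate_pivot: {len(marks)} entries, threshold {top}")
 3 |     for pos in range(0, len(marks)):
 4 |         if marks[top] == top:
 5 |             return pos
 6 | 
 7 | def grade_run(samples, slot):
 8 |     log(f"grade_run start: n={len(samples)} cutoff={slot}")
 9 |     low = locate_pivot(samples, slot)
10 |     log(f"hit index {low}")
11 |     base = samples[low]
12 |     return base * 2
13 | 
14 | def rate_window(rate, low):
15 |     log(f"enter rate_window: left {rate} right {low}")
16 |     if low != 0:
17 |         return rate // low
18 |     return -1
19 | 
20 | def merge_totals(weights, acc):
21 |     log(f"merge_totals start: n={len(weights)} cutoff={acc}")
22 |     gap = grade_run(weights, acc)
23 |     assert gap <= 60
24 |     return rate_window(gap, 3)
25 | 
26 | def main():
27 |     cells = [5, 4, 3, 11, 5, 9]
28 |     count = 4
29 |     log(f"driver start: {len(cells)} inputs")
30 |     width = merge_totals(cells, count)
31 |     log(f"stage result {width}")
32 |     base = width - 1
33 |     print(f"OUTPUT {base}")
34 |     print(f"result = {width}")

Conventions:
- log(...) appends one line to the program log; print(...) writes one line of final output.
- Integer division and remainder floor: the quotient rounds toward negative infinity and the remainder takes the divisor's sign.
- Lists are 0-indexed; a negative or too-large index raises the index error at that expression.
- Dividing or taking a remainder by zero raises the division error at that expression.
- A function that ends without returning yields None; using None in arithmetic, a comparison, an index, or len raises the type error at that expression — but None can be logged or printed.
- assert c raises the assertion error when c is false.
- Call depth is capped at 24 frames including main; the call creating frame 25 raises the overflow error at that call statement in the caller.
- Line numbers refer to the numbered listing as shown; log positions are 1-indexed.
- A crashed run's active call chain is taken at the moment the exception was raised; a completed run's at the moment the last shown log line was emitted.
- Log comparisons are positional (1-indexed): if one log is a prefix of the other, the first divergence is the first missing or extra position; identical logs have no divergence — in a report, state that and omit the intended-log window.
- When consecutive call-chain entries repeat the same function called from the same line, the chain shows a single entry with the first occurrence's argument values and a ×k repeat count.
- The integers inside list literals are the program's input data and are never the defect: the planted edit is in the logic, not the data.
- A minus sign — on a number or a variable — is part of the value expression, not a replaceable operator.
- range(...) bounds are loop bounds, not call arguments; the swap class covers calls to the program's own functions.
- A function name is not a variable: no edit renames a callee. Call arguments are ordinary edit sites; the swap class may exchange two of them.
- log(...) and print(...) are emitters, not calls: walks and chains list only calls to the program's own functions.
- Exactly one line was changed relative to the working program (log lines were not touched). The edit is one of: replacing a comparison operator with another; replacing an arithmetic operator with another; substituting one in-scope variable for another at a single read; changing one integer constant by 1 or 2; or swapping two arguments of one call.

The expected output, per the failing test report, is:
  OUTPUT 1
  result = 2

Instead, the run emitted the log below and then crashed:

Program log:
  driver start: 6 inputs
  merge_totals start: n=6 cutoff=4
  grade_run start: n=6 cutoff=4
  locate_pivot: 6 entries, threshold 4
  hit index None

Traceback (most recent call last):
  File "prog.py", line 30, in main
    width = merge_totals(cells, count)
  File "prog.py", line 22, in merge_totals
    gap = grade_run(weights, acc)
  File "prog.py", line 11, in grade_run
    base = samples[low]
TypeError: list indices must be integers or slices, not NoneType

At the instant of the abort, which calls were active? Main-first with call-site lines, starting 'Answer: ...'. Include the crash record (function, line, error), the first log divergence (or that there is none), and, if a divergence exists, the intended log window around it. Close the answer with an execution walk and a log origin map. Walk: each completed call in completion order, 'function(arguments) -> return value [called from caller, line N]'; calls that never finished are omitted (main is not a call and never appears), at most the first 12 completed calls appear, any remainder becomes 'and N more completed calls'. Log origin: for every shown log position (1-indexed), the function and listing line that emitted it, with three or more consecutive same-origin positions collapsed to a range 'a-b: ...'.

Answer: main -> merge_totals (called at line 30) -> grade_run (called at line 22).
Core observation: Log line 5 is where behavior first shows: 'hit index None' appears instead of 'hit index 1'.
Crash: grade_run, line 11, TypeError.
First divergence: at position 5 the run shows 'hit index None' where the working version logs 'hit index 1'.
Intended log window:
  3: grade_run start: n=6 cutoff=4
  4: locate_pivot: 6 entries, threshold 4
  5: hit index 1
  6: enter rate_window: left 8 right 3
Execution walk:
  locate_pivot([5, 4, 3, 11, 5, 9], 4) -> None  [called from grade_run, line 9]
Origin of each log line:
  1: logged in main at line 29
  2: logged in merge_totals at line 21
  3: logged in grade_run at line 8
  4: logged in locate_pivot at line 2
  5: logged in grade_run at line 10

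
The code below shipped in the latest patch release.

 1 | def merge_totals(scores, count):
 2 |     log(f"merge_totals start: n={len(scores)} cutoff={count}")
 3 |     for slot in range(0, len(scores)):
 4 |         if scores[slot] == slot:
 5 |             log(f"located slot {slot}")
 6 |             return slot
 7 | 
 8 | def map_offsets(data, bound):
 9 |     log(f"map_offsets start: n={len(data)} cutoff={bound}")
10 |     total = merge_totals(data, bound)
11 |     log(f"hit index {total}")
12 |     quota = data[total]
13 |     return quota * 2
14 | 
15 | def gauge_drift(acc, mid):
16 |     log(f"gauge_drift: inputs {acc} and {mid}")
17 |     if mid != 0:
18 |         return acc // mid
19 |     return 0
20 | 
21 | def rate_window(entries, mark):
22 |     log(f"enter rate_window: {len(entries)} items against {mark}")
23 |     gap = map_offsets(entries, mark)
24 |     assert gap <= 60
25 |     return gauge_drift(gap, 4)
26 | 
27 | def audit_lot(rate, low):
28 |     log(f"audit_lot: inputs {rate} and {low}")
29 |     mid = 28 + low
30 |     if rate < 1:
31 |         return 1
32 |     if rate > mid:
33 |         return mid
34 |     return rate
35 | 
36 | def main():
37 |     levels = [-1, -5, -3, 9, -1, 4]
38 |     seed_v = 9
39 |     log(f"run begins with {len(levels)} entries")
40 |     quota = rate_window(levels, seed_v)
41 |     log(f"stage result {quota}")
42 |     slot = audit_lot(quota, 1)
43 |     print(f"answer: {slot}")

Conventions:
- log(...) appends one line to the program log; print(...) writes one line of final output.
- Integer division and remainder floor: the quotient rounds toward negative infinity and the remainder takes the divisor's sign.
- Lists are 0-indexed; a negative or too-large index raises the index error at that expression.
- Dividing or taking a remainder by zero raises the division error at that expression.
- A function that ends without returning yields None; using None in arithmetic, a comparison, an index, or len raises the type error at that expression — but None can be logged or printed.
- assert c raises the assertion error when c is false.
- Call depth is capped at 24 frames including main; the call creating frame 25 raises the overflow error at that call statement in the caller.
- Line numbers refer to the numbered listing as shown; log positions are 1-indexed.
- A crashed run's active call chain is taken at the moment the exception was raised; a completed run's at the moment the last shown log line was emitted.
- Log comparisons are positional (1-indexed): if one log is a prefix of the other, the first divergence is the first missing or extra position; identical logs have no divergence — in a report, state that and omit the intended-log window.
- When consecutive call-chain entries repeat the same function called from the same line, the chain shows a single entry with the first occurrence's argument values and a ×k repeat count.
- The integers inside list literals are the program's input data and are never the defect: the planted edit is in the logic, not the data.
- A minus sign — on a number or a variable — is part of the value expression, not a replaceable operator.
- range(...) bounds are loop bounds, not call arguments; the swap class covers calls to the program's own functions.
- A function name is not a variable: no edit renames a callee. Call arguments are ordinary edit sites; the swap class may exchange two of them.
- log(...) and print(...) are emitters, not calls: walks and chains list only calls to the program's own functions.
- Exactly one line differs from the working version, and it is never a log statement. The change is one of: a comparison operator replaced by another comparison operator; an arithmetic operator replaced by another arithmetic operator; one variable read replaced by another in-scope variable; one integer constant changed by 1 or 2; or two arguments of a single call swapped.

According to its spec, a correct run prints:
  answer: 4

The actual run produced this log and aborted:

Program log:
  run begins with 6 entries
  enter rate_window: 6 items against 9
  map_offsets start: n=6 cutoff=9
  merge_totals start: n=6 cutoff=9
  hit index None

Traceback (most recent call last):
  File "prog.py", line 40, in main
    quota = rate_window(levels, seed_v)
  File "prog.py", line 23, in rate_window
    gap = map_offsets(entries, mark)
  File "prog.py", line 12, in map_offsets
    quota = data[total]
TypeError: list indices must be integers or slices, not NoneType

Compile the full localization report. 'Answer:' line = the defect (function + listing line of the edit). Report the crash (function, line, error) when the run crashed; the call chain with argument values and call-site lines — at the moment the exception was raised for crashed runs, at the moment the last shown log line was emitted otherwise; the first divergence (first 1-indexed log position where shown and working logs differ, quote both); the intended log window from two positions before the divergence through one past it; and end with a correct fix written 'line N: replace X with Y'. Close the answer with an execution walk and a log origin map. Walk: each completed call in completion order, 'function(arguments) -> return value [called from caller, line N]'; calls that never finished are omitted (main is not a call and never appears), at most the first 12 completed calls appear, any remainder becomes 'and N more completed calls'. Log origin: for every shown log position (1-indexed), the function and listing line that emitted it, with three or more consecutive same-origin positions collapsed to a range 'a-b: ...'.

Answer: the defect is in merge_totals at line 4.
The tell: The log first diverges at position 5: the faulty run prints 'hit index None' where the working version prints 'located slot 3'.
Crash: map_offsets, line 12, TypeError.
Call chain: main -> rate_window([-1, -5, -3, 9, -1, 4], 9) (called at line 40) -> map_offsets([-1, -5, -3, 9, -1, 4], 9) (called at line 23).
First divergence: position 5 — the shown line 'hit index None' should read 'located slot 3'.
Intended log window:
  3: map_offsets start: n=6 cutoff=9
  4: merge_totals start: n=6 cutoff=9
  5: located slot 3
  6: hit index 3
Execution walk:
  merge_totals([-1, -5, -3, 9, -1, 4], 9) -> None  [called from map_offsets, line 10]
Log origins:
  1 — main, line 39
  2 — rate_window, line 22
  3 — map_offsets, line 9
  4 — merge_totals, line 2
  5 — map_offsets, line 11
A correct fix: line 4: replace `scores[slot] == slot` with `scores[slot] == count`.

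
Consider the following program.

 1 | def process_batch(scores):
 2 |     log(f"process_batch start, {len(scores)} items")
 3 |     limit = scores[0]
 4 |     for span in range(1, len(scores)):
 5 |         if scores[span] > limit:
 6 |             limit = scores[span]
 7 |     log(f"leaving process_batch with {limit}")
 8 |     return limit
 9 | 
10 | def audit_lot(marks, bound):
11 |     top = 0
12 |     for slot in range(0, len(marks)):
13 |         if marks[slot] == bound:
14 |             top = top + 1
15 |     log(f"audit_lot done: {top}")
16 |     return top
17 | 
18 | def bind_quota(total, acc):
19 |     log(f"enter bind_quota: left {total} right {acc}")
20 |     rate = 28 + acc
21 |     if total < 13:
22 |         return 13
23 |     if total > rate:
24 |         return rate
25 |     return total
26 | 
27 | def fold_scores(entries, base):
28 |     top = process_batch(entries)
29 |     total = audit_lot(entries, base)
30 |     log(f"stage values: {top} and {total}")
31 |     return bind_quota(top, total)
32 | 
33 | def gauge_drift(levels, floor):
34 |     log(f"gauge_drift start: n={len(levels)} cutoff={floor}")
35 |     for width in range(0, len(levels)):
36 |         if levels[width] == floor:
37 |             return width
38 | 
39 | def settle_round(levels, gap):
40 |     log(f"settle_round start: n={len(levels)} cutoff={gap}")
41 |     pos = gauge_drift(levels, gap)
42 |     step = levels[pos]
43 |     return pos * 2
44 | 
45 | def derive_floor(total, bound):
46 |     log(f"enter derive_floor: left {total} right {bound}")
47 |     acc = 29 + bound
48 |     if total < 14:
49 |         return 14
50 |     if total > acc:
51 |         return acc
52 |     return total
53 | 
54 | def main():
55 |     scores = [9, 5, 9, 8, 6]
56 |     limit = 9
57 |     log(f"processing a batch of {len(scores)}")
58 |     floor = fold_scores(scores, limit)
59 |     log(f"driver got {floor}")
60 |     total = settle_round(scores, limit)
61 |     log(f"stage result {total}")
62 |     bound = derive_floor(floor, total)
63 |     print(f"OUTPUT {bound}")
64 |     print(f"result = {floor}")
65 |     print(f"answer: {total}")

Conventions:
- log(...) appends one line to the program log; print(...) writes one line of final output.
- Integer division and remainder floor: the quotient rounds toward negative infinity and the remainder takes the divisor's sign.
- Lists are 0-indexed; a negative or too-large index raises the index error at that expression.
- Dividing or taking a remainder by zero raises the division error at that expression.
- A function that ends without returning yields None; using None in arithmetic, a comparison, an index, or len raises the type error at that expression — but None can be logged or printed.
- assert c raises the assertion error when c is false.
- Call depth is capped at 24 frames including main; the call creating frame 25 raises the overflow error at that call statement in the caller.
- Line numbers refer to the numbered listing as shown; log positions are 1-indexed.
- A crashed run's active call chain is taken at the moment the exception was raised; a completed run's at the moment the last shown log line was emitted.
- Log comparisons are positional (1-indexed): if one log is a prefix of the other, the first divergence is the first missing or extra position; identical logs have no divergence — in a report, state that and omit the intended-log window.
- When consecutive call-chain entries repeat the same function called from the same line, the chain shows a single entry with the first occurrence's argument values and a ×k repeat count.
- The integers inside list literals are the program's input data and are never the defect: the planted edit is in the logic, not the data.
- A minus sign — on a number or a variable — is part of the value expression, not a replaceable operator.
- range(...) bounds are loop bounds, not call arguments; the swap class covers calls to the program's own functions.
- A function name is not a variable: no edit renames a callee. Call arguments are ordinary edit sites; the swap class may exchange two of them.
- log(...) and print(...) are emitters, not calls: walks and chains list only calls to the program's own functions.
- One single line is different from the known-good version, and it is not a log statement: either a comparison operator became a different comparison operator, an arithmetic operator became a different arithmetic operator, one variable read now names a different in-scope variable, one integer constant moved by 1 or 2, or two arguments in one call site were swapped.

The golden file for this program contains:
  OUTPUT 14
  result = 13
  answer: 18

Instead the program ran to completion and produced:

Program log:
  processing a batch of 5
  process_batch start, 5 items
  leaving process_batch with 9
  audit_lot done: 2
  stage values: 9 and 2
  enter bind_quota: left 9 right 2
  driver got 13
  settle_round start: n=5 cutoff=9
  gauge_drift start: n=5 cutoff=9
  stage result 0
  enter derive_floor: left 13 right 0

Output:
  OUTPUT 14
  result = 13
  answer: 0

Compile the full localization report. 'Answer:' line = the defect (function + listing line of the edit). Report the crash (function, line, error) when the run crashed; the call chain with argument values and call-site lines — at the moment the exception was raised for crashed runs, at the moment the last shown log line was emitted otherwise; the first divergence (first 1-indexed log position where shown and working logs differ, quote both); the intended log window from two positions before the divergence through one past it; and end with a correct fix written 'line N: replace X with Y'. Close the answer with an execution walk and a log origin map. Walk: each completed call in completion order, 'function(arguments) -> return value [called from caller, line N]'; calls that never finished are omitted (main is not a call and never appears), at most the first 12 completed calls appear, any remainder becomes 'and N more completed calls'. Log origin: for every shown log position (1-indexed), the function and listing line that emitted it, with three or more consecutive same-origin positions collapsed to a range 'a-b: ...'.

Answer: the defect is in settle_round at line 43.
Key observation: The earliest visible damage is log position 10 — 'stage result 0' rather than the intended 'stage result 18'.
Call chain: main -> derive_floor(13, 0) (called at line 62).
First divergence: at position 10 the run shows 'stage result 0' where the working version logs 'stage result 18'.
Intended log window:
  8: settle_round start: n=5 cutoff=9
  9: gauge_drift start: n=5 cutoff=9
  10: stage result 18
  11: enter derive_floor: left 13 right 18
Execution walk:
  process_batch([9, 5, 9, 8, 6]) -> 9  [called from fold_scores, line 28]
  audit_lot([9, 5, 9, 8, 6], 9) -> 2  [called from fold_scores, line 29]
  bind_quota(9, 2) -> 13  [called from fold_scores, line 31]
  fold_scores([9, 5, 9, 8, 6], 9) -> 13  [called from main, line 58]
  gauge_drift([9, 5, 9, 8, 6], 9) -> 0  [called from settle_round, line 41]
  settle_round([9, 5, 9, 8, 6], 9) -> 0  [called from main, line 60]
  derive_floor(13, 0) -> 14  [called from main, line 62]
Log line origins:
  1 — main, line 57
  2 — process_batch, line 2
  3 — process_batch, line 7
  4 — audit_lot, line 15
  5 — fold_scores, line 30
  6 — bind_quota, line 19
  7 — main, line 59
  8 — settle_round, line 40
  9 — gauge_drift, line 34
  10 — main, line 61
  11 — derive_floor, line 46
A correct fix: line 43: replace `pos` with `step`.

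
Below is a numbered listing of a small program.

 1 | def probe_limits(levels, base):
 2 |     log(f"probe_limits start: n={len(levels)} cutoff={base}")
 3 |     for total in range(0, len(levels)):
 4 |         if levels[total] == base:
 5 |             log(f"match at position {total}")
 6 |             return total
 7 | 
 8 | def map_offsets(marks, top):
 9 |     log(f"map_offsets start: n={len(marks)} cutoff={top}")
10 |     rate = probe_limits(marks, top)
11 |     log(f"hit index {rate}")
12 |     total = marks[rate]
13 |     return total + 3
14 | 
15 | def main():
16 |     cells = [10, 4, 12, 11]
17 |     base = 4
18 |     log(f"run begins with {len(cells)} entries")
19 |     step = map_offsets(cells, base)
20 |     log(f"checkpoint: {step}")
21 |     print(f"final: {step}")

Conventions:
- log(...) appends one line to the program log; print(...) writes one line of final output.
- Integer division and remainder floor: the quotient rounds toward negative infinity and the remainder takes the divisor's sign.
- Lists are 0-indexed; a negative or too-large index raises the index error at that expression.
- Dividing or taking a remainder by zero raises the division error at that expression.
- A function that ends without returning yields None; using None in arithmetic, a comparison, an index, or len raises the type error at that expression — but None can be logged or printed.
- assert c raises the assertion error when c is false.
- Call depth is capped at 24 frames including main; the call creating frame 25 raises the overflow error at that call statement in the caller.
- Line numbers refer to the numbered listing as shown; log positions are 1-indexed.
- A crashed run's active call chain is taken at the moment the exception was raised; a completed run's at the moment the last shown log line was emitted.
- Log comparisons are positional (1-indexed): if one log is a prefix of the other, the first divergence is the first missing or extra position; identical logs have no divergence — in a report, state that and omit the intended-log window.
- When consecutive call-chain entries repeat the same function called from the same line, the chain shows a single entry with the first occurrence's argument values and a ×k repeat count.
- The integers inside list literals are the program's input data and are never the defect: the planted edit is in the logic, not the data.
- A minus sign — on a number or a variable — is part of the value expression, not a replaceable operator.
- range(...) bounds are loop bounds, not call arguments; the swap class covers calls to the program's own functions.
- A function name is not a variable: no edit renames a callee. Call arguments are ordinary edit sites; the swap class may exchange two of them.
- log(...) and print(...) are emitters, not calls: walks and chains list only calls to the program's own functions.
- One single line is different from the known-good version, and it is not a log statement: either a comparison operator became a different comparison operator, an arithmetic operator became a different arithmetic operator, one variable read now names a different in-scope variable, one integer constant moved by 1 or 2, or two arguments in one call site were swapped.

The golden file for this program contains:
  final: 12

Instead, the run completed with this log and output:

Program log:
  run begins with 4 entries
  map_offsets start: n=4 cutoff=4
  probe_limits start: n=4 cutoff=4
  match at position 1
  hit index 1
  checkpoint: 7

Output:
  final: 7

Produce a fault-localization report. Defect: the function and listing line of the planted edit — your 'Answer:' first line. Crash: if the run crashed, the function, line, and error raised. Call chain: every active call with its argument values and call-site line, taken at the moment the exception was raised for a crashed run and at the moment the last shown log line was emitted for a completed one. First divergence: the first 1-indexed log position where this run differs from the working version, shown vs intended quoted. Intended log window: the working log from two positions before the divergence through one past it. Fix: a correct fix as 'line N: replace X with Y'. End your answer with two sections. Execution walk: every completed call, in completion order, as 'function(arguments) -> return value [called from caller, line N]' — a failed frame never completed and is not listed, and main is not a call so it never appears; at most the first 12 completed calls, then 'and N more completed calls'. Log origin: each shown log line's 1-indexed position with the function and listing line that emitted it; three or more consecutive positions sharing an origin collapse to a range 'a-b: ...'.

Answer: the defect is in map_offsets at line 13.
Key observation: Position 6 is the first bad log line: 'checkpoint: 7' should read 'checkpoint: 12'.
Call chain: main.
First divergence: position 6; shown 'checkpoint: 7' vs intended 'checkpoint: 12'.
Intended log window:
  4: match at position 1
  5: hit index 1
  6: checkpoint: 12
Execution walk:
  probe_limits([10, 4, 12, 11], 4) -> 1  [called from map_offsets, line 10]
  map_offsets([10, 4, 12, 11], 4) -> 7  [called from main, line 19]
Log line origins:
  1: emitted by main (line 18)
  2: emitted by map_offsets (line 9)
  3: emitted by probe_limits (line 2)
  4: emitted by probe_limits (line 5)
  5: emitted by map_offsets (line 11)
  6: emitted by main (line 20)
A correct fix: line 13: replace `+` with `*`.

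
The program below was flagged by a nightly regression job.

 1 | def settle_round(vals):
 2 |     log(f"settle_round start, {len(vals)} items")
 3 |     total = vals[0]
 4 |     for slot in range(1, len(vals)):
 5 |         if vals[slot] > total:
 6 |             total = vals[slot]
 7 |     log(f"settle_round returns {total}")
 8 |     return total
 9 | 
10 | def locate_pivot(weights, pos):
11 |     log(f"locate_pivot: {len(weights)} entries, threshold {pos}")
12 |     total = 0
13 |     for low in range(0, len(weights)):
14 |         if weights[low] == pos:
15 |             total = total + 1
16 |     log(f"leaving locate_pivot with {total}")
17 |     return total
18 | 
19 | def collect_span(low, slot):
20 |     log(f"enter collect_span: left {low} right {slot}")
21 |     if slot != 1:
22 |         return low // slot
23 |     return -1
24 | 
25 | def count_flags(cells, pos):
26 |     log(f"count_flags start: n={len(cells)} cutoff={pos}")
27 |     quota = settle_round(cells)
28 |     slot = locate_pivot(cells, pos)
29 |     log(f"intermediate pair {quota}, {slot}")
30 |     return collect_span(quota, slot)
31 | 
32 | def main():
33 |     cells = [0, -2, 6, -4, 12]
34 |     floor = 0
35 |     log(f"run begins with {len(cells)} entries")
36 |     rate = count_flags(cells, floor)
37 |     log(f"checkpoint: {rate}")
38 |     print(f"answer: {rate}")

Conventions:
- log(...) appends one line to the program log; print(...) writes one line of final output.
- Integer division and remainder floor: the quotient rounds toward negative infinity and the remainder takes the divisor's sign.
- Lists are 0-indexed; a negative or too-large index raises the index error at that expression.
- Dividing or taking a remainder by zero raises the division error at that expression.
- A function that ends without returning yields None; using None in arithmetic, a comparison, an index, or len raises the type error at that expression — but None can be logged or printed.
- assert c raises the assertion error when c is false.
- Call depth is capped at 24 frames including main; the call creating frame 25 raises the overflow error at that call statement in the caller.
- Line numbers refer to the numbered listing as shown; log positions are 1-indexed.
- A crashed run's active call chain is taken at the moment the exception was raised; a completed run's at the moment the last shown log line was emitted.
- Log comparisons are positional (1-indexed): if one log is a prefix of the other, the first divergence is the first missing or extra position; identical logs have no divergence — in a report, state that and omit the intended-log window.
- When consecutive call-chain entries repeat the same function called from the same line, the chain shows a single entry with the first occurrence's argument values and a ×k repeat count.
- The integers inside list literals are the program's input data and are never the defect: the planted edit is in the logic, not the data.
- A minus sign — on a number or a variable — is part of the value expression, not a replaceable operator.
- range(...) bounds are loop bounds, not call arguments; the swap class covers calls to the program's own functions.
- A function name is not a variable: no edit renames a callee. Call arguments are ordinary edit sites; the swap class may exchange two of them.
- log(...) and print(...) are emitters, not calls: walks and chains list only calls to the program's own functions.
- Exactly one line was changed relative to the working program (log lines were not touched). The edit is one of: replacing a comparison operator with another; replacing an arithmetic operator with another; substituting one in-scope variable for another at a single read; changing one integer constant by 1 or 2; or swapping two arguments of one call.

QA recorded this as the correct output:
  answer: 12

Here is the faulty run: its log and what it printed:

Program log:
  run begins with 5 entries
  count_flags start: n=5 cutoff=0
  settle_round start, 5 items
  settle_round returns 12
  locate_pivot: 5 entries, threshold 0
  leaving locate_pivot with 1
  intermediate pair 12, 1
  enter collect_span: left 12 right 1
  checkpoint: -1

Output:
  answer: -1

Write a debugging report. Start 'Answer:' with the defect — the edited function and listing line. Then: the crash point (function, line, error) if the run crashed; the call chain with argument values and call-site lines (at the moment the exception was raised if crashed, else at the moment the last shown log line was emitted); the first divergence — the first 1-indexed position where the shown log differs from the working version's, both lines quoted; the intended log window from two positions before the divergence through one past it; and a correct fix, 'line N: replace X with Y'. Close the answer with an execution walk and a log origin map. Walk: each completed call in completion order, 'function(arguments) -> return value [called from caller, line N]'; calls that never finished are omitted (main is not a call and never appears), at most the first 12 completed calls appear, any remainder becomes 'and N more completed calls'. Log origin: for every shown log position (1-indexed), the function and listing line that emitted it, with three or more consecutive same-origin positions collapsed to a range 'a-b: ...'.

Answer: the defect is in collect_span at line 21.
Key observation: Position 9 is the first bad log line: 'checkpoint: -1' should read 'checkpoint: 12'.
Call chain: main.
First divergence: position 9; shown 'checkpoint: -1' vs intended 'checkpoint: 12'.
Intended log window:
  7: intermediate pair 12, 1
  8: enter collect_span: left 12 right 1
  9: checkpoint: 12
Execution walk:
  settle_round([0, -2, 6, -4, 12]) -> 12  [called from count_flags, line 27]
  locate_pivot([0, -2, 6, -4, 12], 0) -> 1  [called from count_flags, line 28]
  collect_span(12, 1) -> -1  [called from count_flags, line 30]
  count_flags([0, -2, 6, -4, 12], 0) -> -1  [called from main, line 36]
Log origins:
  1: from main, line 35
  2: from count_flags, line 26
  3: from settle_round, line 2
  4: from settle_round, line 7
  5: from locate_pivot, line 11
  6: from locate_pivot, line 16
  7: from count_flags, line 29
  8: from collect_span, line 20
  9: from main, line 37
A correct fix: line 21: replace `1` with `0`.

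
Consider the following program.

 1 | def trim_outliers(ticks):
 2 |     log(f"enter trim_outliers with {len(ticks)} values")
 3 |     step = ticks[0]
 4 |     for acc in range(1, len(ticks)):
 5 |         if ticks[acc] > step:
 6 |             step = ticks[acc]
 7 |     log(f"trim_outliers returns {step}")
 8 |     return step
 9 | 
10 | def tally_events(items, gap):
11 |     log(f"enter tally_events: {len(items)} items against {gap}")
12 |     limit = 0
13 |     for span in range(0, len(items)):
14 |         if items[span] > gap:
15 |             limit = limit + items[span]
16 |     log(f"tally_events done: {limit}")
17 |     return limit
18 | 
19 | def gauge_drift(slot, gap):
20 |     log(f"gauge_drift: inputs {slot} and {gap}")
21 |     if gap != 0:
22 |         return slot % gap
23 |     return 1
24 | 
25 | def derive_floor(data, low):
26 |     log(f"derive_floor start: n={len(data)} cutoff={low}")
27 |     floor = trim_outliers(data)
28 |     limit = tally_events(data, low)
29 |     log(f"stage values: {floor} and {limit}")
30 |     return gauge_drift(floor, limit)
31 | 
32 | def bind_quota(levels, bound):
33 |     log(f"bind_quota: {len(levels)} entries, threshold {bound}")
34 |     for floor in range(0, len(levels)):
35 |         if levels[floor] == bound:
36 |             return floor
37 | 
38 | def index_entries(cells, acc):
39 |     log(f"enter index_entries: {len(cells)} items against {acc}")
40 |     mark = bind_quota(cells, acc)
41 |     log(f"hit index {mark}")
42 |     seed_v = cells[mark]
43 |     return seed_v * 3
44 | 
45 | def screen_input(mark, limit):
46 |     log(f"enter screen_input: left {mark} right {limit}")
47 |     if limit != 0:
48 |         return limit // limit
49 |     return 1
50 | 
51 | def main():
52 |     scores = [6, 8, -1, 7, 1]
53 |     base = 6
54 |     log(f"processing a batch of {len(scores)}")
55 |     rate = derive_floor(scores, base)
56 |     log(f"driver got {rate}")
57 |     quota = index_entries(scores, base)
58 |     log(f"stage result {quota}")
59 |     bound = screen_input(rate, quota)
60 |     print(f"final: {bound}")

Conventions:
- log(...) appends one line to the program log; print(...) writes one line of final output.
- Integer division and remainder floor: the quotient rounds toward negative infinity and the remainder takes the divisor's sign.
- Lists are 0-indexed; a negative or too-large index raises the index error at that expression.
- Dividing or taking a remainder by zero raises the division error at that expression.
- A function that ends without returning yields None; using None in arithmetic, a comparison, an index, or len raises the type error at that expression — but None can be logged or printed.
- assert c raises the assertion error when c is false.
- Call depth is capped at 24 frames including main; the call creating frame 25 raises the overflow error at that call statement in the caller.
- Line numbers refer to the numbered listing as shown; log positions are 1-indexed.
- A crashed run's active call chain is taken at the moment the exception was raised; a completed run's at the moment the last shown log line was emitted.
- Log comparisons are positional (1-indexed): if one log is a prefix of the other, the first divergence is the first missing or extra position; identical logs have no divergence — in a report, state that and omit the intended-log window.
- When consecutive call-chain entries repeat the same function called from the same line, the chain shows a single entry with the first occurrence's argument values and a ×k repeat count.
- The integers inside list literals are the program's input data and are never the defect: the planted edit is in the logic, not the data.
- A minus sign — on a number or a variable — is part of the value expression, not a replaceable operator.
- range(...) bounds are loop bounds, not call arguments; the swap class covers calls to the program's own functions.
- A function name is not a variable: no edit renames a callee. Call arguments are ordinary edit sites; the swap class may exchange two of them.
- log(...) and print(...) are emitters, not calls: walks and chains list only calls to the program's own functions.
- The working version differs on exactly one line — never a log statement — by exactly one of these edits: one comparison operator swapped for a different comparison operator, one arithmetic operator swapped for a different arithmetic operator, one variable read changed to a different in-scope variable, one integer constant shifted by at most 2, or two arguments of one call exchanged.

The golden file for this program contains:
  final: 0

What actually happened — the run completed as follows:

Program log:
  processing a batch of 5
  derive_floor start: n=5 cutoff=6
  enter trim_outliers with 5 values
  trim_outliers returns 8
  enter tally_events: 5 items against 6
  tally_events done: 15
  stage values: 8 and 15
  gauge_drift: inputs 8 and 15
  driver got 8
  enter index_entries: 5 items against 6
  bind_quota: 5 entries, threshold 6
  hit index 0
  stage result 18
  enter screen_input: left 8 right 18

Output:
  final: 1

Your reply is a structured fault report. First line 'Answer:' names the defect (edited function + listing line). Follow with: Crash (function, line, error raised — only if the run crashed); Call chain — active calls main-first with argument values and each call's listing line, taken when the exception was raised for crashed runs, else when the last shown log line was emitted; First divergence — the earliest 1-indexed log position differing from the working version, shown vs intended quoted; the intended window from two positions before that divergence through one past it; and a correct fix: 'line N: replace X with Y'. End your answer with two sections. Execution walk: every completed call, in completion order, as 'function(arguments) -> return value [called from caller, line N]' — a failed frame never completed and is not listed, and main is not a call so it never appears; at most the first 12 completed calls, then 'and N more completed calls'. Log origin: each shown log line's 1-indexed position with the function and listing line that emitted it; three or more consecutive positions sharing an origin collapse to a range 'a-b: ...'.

Answer: the defect is in screen_input at line 48.
Key fact: Log streams are identical — the defect surfaces only in the printed output.
Call chain: main -> screen_input(8, 18) (called at line 59).
First divergence: none — the logs agree in full.
Execution walk:
  trim_outliers([6, 8, -1, 7, 1]) -> 8  [called from derive_floor, line 27]
  tally_events([6, 8, -1, 7, 1], 6) -> 15  [called from derive_floor, line 28]
  gauge_drift(8, 15) -> 8  [called from derive_floor, line 30]
  derive_floor([6, 8, -1, 7, 1], 6) -> 8  [called from main, line 55]
  bind_quota([6, 8, -1, 7, 1], 6) -> 0  [called from index_entries, line 40]
  index_entries([6, 8, -1, 7, 1], 6) -> 18  [called from main, line 57]
  screen_input(8, 18) -> 1  [called from main, line 59]
Log origin:
  1: from main, line 54
  2: from derive_floor, line 26
  3: from trim_outliers, line 2
  4: from trim_outliers, line 7
  5: from tally_events, line 11
  6: from tally_events, line 16
  7: from derive_floor, line 29
  8: from gauge_drift, line 20
  9: from main, line 56
  10: from index_entries, line 39
  11: from bind_quota, line 33
  12: from index_entries, line 41
  13: from main, line 58
  14: from screen_input, line 46
A correct fix: line 48: replace `limit // limit` with `mark // limit`.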